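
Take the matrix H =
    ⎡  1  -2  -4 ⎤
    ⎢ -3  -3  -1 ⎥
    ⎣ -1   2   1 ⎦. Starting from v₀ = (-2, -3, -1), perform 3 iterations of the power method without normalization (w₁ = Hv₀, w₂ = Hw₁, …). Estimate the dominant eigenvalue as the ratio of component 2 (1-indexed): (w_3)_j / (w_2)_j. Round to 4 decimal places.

-2.8955

w1 = Hv₀ = (8, 16, -5)
w2 = Hw1 = (-4, -67, 19)
w3 = Hw2 = (54, 194, -111)
Ratio at component: 194 / -67 = -2.8955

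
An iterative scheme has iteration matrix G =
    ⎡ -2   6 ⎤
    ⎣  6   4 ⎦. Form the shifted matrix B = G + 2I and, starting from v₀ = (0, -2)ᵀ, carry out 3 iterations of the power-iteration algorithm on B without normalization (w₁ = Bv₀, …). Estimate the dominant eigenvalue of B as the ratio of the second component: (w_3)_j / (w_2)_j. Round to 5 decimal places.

B = G + 2I has rows (0, 6); (6, 6)
w1 = Bv₀ = (-12, -12)
w2 = Bw1 = (-72, -144)
w3 = Bw2 = (-864, -1296)
Ratio: -1296/-144 = 9.00000

μ ≈ 9.00000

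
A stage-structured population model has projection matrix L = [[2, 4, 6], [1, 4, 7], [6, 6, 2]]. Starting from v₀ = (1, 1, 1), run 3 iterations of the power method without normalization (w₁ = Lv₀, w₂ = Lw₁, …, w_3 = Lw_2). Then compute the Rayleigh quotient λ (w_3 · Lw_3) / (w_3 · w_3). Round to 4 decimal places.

w1 = Lv₀ = (12, 12, 14)
w2 = Lw1 = (156, 158, 172)
w3 = Lw2 = (1976, 1992, 2228)
Lw3 = (25288, 25540, 28264)
w3·Lw3 = 1976·25288 + 1992·25540 + 2228·28264 = 163816960; w3·w3 = 1976·1976 + 1992·1992 + 2228·2228 = 12836624
λ ≈ 163816960/12836624 = 12.7617

λ ≈ 12.7617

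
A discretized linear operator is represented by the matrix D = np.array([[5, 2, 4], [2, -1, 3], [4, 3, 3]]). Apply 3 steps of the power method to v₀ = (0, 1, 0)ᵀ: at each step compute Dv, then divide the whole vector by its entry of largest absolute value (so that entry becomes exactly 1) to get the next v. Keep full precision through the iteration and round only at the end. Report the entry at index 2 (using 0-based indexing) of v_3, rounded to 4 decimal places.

0.8913

Dv0 = (2.00000, -1.00000, 3.00000); divide by 3.00000 → v1 = (0.66667, -0.33333, 1.00000)
Dv1 = (6.66667, 4.66667, 4.66667); divide by 6.66667 → v2 = (1.00000, 0.70000, 0.70000)
Dv2 = (9.20000, 3.40000, 8.20000); divide by 9.20000 → v3 = (1.00000, 0.36957, 0.89130)
Requested entry of v3: 164/184 = 0.8913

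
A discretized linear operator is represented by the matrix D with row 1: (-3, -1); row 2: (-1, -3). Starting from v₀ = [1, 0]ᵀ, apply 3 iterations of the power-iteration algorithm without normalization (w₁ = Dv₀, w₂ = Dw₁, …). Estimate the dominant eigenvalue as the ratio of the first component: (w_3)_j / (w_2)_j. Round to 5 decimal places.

-3.60000

w1 = Dv₀ = (-3, -1)
w2 = Dw1 = (10, 6)
w3 = Dw2 = (-36, -28)
Ratio at component: -36 / 10 = -3.60000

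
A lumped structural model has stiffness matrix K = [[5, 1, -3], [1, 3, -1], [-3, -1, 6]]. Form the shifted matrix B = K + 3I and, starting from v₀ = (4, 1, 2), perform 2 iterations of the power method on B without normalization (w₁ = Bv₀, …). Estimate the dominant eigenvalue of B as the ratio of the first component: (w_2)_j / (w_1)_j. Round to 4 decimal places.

B = K + 3I has rows (8, 1, -3); (1, 6, -1); (-3, -1, 9)
w1 = Bv₀ = (27, 8, 5)
w2 = Bw1 = (209, 70, -44)
Ratio: 209/27 = 7.7407

7.7407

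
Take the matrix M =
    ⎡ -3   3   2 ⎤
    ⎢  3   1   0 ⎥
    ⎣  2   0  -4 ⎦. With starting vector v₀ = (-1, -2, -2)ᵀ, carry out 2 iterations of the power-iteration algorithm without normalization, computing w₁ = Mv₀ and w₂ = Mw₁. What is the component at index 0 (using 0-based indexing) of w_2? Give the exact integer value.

w1 = Mv₀ = ((-3)·(-1) + 3·(-2) + 2·(-2); 3·(-1) + 1·(-2) + 0·(-2); 2·(-1) + 0·(-2) + (-4)·(-2)) = (-7, -5, 6)
w2 = Mw1 = ((-3)·(-7) + 3·(-5) + 2·6; 3·(-7) + 1·(-5) + 0·6; 2·(-7) + 0·(-5) + (-4)·6) = (18, -26, -38)
The requested component of w2 is 18.

18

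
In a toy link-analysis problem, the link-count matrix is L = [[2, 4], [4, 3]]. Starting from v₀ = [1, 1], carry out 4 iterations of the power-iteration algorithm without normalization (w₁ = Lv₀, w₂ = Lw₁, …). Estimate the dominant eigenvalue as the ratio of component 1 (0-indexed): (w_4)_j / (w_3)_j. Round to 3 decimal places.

w1 = Lv₀ = (2·1 + 4·1; 4·1 + 3·1) = (6, 7)
w2 = Lw1 = (2·6 + 4·7; 4·6 + 3·7) = (40, 45)
w3 = Lw2 = (260, 295)
w4 = Lw3 = (1700, 1925)
Ratio at component: 1925 / 295 = 6.525

λ ≈ 6.525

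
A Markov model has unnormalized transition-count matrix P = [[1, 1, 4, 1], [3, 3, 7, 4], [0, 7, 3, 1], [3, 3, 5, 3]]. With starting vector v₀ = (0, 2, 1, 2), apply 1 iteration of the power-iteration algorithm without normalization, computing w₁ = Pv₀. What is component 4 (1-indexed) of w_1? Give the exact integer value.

17

w1 = Pv₀ = (1·0 + 1·2 + 4·1 + 1·2; 3·0 + 3·2 + 7·1 + 4·2; 0·0 + 7·2 + 3·1 + 1·2; 3·0 + 3·2 + 5·1 + 3·2) = (8, 21, 19, 17)
The requested component of w1 is 17.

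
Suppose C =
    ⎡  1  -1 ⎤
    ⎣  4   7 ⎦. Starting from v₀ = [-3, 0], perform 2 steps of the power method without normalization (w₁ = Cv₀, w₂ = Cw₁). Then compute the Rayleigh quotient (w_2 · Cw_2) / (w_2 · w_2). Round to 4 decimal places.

λ ≈ 6.6689

w1 = Cv₀ = (-3, -12)
w2 = Cw1 = (9, -96)
Cw2 = (105, -636)
w2·Cw2 = 9·105 + (-96)·(-636) = 62001; w2·w2 = 9·9 + (-96)·(-96) = 9297
λ ≈ 62001/9297 = 6.6689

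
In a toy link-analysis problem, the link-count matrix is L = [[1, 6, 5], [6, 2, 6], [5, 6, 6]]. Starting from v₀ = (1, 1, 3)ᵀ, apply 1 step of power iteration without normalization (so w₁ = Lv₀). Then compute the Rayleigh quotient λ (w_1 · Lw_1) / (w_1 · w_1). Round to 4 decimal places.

14.5797

w1 = Lv₀ = (22, 26, 29)
Lw1 = (323, 358, 440)
w1·Lw1 = 22·323 + 26·358 + 29·440 = 29174; w1·w1 = 22·22 + 26·26 + 29·29 = 2001
λ ≈ 29174/2001 = 14.5797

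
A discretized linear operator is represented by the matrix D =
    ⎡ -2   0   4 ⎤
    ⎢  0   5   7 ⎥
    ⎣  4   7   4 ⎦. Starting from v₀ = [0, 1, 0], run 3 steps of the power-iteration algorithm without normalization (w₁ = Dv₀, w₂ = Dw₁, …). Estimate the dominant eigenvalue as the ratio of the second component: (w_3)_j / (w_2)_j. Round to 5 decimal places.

w1 = Dv₀ = ((-2)·0 + 0·1 + 4·0; 0·0 + 5·1 + 7·0; 4·0 + 7·1 + 4·0) = (0, 5, 7)
w2 = Dw1 = ((-2)·0 + 0·5 + 4·7; 0·0 + 5·5 + 7·7; 4·0 + 7·5 + 4·7) = (28, 74, 63)
w3 = Dw2 = (196, 811, 882)
Ratio at component: 811 / 74 = 10.95946

10.95946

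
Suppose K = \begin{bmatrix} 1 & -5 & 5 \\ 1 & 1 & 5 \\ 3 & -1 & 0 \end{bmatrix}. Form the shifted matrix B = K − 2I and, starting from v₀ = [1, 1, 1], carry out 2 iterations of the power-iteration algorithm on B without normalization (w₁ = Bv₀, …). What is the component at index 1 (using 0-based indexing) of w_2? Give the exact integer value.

-6

B = K − 2I has rows (-1, -5, 5); (1, -1, 5); (3, -1, -2)
w1 = Bv₀ = (-1, 5, 0)
w2 = Bw1 = (-24, -6, -8)
Requested component of w2: -6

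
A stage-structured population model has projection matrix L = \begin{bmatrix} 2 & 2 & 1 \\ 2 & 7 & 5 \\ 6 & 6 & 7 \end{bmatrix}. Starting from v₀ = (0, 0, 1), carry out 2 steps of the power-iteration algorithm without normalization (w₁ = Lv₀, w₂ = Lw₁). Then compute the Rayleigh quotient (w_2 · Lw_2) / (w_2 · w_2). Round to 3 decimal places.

13.444

w1 = Lv₀ = (1, 5, 7)
w2 = Lw1 = (19, 72, 85)
Lw2 = (267, 967, 1141)
w2·Lw2 = 19·267 + 72·967 + 85·1141 = 171682; w2·w2 = 19·19 + 72·72 + 85·85 = 12770
λ ≈ 171682/12770 = 13.444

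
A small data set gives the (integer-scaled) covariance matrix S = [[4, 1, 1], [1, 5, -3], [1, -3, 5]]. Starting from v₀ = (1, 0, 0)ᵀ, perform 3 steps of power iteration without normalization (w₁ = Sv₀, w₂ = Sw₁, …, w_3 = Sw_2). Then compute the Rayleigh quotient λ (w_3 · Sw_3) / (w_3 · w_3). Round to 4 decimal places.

w1 = Sv₀ = (4, 1, 1)
w2 = Sw1 = (18, 6, 6)
w3 = Sw2 = (84, 30, 30)
Sw3 = (396, 144, 144)
w3·Sw3 = 84·396 + 30·144 + 30·144 = 41904; w3·w3 = 84·84 + 30·30 + 30·30 = 8856
λ ≈ 41904/8856 = 4.7317

λ ≈ 4.7317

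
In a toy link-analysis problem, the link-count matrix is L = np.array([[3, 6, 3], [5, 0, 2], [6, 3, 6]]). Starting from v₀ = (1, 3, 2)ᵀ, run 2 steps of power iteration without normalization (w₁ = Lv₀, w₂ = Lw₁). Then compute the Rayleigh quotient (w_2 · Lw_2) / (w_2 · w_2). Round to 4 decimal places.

w1 = Lv₀ = (27, 9, 27)
w2 = Lw1 = (216, 189, 351)
Lw2 = (2835, 1782, 3969)
w2·Lw2 = 216·2835 + 189·1782 + 351·3969 = 2342277; w2·w2 = 216·216 + 189·189 + 351·351 = 205578
λ ≈ 2342277/205578 = 11.3936

λ ≈ 11.3936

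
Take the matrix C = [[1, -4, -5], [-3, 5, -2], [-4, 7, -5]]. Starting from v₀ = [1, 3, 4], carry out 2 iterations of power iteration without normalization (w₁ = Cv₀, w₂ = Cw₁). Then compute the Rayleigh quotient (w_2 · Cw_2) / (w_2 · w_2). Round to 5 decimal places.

w1 = Cv₀ = (-31, 4, -3)
w2 = Cw1 = (-32, 119, 167)
Cw2 = (-1343, 357, 126)
w2·Cw2 = (-32)·(-1343) + 119·357 + 167·126 = 106501; w2·w2 = (-32)·(-32) + 119·119 + 167·167 = 43074
λ ≈ 106501/43074 = 2.47251

λ ≈ 2.47251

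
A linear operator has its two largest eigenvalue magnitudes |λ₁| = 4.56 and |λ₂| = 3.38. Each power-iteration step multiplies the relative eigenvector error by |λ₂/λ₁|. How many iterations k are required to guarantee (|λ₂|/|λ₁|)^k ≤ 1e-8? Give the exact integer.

|λ₂/λ₁| = 3.38/4.56 = 0.74123
Need k ≥ ln(1e-8) / ln(0.74123) = -18.4207 / -0.2994 ≈ 61.516
Smallest integer k satisfying the bound: 62

62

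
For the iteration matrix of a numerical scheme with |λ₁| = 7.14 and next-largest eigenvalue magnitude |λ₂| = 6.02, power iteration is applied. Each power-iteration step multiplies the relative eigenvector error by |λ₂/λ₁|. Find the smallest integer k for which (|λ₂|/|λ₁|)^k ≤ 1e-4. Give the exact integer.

|λ₂/λ₁| = 6.02/7.14 = 0.84314
Need k ≥ ln(1e-4) / ln(0.84314) = -9.2103 / -0.1706 ≈ 53.980
Smallest integer k satisfying the bound: 54

54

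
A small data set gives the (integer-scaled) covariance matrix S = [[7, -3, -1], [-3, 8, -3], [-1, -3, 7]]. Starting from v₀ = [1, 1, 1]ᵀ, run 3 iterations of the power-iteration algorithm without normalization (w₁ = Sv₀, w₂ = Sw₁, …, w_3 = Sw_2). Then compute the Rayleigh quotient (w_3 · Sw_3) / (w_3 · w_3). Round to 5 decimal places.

w1 = Sv₀ = (7·1 + (-3)·1 + (-1)·1; (-3)·1 + 8·1 + (-3)·1; (-1)·1 + (-3)·1 + 7·1) = (3, 2, 3)
w2 = Sw1 = (7·3 + (-3)·2 + (-1)·3; (-3)·3 + 8·2 + (-3)·3; (-1)·3 + (-3)·2 + 7·3) = (12, -2, 12)
w3 = Sw2 = (78, -88, 78)
Sw3 = (732, -1172, 732)
w3·Sw3 = 78·732 + (-88)·(-1172) + 78·732 = 217328; w3·w3 = 78·78 + (-88)·(-88) + 78·78 = 19912
λ ≈ 217328/19912 = 10.91442

λ ≈ 10.91442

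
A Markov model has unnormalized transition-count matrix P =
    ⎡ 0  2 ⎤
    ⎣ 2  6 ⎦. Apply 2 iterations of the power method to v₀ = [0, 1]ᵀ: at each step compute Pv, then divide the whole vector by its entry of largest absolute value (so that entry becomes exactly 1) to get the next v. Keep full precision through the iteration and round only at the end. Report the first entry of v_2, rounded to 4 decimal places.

Pv0 = (2.00000, 6.00000); divide by 6.00000 → v1 = (0.33333, 1.00000)
Pv1 = (2.00000, 6.66667); divide by 6.66667 → v2 = (0.30000, 1.00000)
Requested entry of v2: 12/40 = 0.3000

0.3000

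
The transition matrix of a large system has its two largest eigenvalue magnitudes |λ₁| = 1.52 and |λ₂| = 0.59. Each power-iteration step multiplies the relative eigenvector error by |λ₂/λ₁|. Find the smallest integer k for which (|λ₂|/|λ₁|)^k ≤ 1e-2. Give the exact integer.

5

|λ₂/λ₁| = 0.59/1.52 = 0.38816
Need k ≥ ln(1e-2) / ln(0.38816) = -4.6052 / -0.9463 ≈ 4.866
Smallest integer k satisfying the bound: 5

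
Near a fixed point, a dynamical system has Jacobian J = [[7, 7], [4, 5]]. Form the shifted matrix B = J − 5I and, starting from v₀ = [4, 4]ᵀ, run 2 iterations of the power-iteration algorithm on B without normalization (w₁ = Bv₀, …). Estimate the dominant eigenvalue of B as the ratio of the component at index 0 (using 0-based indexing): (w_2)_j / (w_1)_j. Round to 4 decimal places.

B = J − 5I has rows (2, 7); (4, 0)
w1 = Bv₀ = (36, 16)
w2 = Bw1 = (184, 144)
Ratio: 184/36 = 5.1111

μ ≈ 5.1111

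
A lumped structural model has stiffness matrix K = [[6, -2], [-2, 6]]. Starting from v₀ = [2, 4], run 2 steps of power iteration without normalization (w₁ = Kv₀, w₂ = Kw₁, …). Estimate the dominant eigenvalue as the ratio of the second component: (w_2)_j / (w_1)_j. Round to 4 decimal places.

5.6000

w1 = Kv₀ = (6·2 + (-2)·4; (-2)·2 + 6·4) = (4, 20)
w2 = Kw1 = (6·4 + (-2)·20; (-2)·4 + 6·20) = (-16, 112)
Ratio at component: 112 / 20 = 5.6000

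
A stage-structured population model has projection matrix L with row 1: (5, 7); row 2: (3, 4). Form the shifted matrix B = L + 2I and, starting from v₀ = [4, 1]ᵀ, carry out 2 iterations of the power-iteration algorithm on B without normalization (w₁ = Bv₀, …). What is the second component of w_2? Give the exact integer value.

213

B = L + 2I has rows (7, 7); (3, 6)
w1 = Bv₀ = (7·4 + 7·1; 3·4 + 6·1) = (35, 18)
w2 = Bw1 = (7·35 + 7·18; 3·35 + 6·18) = (371, 213)
Requested component of w2: 213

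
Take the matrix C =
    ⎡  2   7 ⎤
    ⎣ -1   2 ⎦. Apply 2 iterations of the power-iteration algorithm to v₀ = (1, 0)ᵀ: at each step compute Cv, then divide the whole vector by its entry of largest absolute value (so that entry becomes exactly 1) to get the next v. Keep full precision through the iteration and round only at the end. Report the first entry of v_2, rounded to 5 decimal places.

Cv0 = (2.000000, -1.000000); divide by 2.000000 → v1 = (1.000000, -0.500000)
Cv1 = (-1.500000, -2.000000); divide by -2.000000 → v2 = (0.750000, 1.000000)
Requested entry of v2: -3/-4 = 0.75000

0.75000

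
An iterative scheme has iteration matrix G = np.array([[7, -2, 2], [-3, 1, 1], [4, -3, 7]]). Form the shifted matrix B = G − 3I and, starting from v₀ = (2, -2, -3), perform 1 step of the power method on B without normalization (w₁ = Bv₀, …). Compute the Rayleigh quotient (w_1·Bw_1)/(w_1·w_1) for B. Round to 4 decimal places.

5.4154

B = G − 3I has rows (4, -2, 2); (-3, -2, 1); (4, -3, 4)
w1 = Bv₀ = (4·2 + (-2)·(-2) + 2·(-3); (-3)·2 + (-2)·(-2) + 1·(-3); 4·2 + (-3)·(-2) + 4·(-3)) = (6, -5, 2)
Bw1 = (38, -6, 47)
w1·Bw1 = 352; w1·w1 = 65; μ ≈ 352/65 = 5.4154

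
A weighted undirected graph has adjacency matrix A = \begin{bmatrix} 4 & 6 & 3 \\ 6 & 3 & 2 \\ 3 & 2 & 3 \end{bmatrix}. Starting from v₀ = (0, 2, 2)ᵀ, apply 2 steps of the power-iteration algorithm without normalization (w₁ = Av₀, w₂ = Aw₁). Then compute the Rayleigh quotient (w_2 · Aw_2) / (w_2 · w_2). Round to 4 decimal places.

λ ≈ 11.0648

w1 = Av₀ = (4·0 + 6·2 + 3·2; 6·0 + 3·2 + 2·2; 3·0 + 2·2 + 3·2) = (18, 10, 10)
w2 = Aw1 = (4·18 + 6·10 + 3·10; 6·18 + 3·10 + 2·10; 3·18 + 2·10 + 3·10) = (162, 158, 104)
Aw2 = (1908, 1654, 1114)
w2·Aw2 = 162·1908 + 158·1654 + 104·1114 = 686284; w2·w2 = 162·162 + 158·158 + 104·104 = 62024
λ ≈ 686284/62024 = 11.0648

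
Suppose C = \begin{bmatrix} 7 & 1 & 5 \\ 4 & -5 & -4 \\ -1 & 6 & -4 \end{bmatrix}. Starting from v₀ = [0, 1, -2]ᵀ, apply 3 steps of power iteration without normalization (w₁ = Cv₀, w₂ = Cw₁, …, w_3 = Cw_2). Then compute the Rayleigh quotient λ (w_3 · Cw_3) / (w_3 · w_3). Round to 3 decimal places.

w1 = Cv₀ = (-9, 3, 14)
w2 = Cw1 = (10, -107, -29)
w3 = Cw2 = (-182, 691, -536)
Cw3 = (-3263, -2039, 6472)
w3·Cw3 = (-182)·(-3263) + 691·(-2039) + (-536)·6472 = -4284075; w3·w3 = (-182)·(-182) + 691·691 + (-536)·(-536) = 797901
λ ≈ -4284075/797901 = -5.369

λ ≈ -5.369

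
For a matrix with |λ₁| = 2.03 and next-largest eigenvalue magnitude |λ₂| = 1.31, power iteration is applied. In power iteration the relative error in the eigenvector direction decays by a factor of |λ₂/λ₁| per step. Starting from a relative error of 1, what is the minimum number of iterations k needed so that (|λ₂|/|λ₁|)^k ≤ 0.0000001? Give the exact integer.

|λ₂/λ₁| = 1.31/2.03 = 0.64532
Need k ≥ ln(0.0000001) / ln(0.64532) = -16.1181 / -0.4380 ≈ 36.799
Smallest integer k satisfying the bound: 37

37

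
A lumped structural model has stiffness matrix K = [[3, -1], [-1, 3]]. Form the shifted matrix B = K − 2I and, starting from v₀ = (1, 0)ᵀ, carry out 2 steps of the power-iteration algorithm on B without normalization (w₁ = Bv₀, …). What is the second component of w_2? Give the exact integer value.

B = K − 2I has rows (1, -1); (-1, 1)
w1 = Bv₀ = (1·1 + (-1)·0; (-1)·1 + 1·0) = (1, -1)
w2 = Bw1 = (1·1 + (-1)·(-1); (-1)·1 + 1·(-1)) = (2, -2)
Requested component of w2: -2

-2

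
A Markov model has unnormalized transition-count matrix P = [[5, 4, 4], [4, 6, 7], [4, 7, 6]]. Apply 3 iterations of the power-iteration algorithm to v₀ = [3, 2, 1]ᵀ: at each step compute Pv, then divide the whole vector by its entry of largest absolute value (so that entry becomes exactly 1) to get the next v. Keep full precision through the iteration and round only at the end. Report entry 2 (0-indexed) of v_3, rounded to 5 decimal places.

Pv0 = (27.000000, 31.000000, 32.000000); divide by 32.000000 → v1 = (0.843750, 0.968750, 1.000000)
Pv1 = (12.093750, 16.187500, 16.156250); divide by 16.187500 → v2 = (0.747104, 1.000000, 0.998069)
Pv2 = (11.727799, 15.974903, 15.976834); divide by 15.976834 → v3 = (0.734050, 0.999879, 1.000000)
Requested entry of v3: 8276/8276 = 1.00000

1.00000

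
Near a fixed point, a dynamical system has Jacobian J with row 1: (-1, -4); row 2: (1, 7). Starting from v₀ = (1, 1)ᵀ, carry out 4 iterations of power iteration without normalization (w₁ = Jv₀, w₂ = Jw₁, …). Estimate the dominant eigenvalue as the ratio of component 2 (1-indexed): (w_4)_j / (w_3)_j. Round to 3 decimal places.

w1 = Jv₀ = (-5, 8)
w2 = Jw1 = (-27, 51)
w3 = Jw2 = (-177, 330)
w4 = Jw3 = (-1143, 2133)
Ratio at component: 2133 / 330 = 6.464

λ ≈ 6.464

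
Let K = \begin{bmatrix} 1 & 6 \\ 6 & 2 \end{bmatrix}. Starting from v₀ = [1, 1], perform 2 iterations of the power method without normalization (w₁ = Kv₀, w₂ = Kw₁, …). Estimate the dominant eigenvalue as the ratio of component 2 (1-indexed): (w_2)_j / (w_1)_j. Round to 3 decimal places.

w1 = Kv₀ = (7, 8)
w2 = Kw1 = (55, 58)
Ratio at component: 58 / 8 = 7.250

λ ≈ 7.250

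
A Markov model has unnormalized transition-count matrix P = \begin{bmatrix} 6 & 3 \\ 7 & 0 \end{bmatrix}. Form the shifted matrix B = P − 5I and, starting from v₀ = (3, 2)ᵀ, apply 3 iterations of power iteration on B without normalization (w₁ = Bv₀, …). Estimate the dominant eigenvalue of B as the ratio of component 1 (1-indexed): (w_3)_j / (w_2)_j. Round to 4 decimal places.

B = P − 5I has rows (1, 3); (7, -5)
w1 = Bv₀ = (1·3 + 3·2; 7·3 + (-5)·2) = (9, 11)
w2 = Bw1 = (1·9 + 3·11; 7·9 + (-5)·11) = (42, 8)
w3 = Bw2 = (66, 254)
Ratio: 66/42 = 1.5714

1.5714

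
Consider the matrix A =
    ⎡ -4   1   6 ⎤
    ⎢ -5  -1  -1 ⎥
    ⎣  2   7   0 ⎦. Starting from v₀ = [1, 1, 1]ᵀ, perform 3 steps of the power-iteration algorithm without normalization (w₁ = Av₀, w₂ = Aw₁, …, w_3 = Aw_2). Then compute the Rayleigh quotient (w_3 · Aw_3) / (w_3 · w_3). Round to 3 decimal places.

w1 = Av₀ = (3, -7, 9)
w2 = Aw1 = (35, -17, -43)
w3 = Aw2 = (-415, -115, -49)
Aw3 = (1251, 2239, -1635)
w3·Aw3 = (-415)·1251 + (-115)·2239 + (-49)·(-1635) = -696535; w3·w3 = (-415)·(-415) + (-115)·(-115) + (-49)·(-49) = 187851
λ ≈ -696535/187851 = -3.708

λ ≈ -3.708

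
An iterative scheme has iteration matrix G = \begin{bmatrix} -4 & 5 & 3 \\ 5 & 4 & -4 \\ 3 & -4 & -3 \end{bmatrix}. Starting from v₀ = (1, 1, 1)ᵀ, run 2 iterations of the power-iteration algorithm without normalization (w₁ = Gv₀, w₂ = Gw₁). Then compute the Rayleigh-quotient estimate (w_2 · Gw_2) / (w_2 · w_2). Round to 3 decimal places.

w1 = Gv₀ = ((-4)·1 + 5·1 + 3·1; 5·1 + 4·1 + (-4)·1; 3·1 + (-4)·1 + (-3)·1) = (4, 5, -4)
w2 = Gw1 = ((-4)·4 + 5·5 + 3·(-4); 5·4 + 4·5 + (-4)·(-4); 3·4 + (-4)·5 + (-3)·(-4)) = (-3, 56, 4)
Gw2 = (304, 193, -245)
w2·Gw2 = (-3)·304 + 56·193 + 4·(-245) = 8916; w2·w2 = (-3)·(-3) + 56·56 + 4·4 = 3161
λ ≈ 8916/3161 = 2.821

λ ≈ 2.821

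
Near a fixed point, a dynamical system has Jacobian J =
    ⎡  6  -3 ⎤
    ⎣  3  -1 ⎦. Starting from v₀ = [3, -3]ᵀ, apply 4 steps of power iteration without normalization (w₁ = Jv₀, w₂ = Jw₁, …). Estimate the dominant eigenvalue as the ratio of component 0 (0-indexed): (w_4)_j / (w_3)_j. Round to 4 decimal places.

λ ≈ 4.3115

w1 = Jv₀ = (27, 12)
w2 = Jw1 = (126, 69)
w3 = Jw2 = (549, 309)
w4 = Jw3 = (2367, 1338)
Ratio at component: 2367 / 549 = 4.3115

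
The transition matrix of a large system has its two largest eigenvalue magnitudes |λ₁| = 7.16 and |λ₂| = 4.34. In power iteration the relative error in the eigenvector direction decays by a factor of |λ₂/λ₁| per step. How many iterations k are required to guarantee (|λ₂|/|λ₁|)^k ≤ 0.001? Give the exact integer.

|λ₂/λ₁| = 4.34/7.16 = 0.60615
Need k ≥ ln(0.001) / ln(0.60615) = -6.9078 / -0.5006 ≈ 13.798
Smallest integer k satisfying the bound: 14

14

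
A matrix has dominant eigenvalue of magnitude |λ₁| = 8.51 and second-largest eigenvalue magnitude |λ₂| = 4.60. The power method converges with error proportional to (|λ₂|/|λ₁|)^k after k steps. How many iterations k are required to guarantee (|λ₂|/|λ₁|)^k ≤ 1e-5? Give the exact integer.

19

|λ₂/λ₁| = 4.60/8.51 = 0.54054
Need k ≥ ln(1e-5) / ln(0.54054) = -11.5129 / -0.6152 ≈ 18.715
Smallest integer k satisfying the bound: 19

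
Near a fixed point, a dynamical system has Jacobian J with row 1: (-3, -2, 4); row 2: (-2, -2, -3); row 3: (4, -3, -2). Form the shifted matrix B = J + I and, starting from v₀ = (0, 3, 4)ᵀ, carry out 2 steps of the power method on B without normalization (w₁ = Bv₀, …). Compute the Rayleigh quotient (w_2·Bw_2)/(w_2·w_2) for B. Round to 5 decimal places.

B = J + I has rows (-2, -2, 4); (-2, -1, -3); (4, -3, -1)
w1 = Bv₀ = ((-2)·0 + (-2)·3 + 4·4; (-2)·0 + (-1)·3 + (-3)·4; 4·0 + (-3)·3 + (-1)·4) = (10, -15, -13)
w2 = Bw1 = ((-2)·10 + (-2)·(-15) + 4·(-13); (-2)·10 + (-1)·(-15) + (-3)·(-13); 4·10 + (-3)·(-15) + (-1)·(-13)) = (-42, 34, 98)
Bw2 = (408, -244, -368)
w2·Bw2 = -61496; w2·w2 = 12524; μ ≈ -61496/12524 = -4.91025

-4.91025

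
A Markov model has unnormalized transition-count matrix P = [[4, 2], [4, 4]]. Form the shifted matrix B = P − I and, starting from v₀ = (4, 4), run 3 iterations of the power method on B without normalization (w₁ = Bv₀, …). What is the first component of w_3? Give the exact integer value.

B = P − I has rows (3, 2); (4, 3)
w1 = Bv₀ = (20, 28)
w2 = Bw1 = (116, 164)
w3 = Bw2 = (676, 956)
Requested component of w3: 676

676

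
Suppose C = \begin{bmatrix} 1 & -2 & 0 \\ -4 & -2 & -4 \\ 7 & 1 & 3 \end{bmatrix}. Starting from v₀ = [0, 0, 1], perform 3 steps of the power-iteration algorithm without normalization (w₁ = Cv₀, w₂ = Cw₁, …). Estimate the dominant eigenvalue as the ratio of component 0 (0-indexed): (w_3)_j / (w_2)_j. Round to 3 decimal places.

2.000

w1 = Cv₀ = (1·0 + (-2)·0 + 0·1; (-4)·0 + (-2)·0 + (-4)·1; 7·0 + 1·0 + 3·1) = (0, -4, 3)
w2 = Cw1 = (1·0 + (-2)·(-4) + 0·3; (-4)·0 + (-2)·(-4) + (-4)·3; 7·0 + 1·(-4) + 3·3) = (8, -4, 5)
w3 = Cw2 = (16, -44, 67)
Ratio at component: 16 / 8 = 2.000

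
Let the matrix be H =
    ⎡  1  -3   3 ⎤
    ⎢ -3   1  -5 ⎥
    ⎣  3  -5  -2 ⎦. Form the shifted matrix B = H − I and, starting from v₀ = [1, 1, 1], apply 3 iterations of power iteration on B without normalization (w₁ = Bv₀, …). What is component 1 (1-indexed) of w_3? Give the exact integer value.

90

B = H − I has rows (0, -3, 3); (-3, 0, -5); (3, -5, -3)
w1 = Bv₀ = (0, -8, -5)
w2 = Bw1 = (9, 25, 55)
w3 = Bw2 = (90, -302, -263)
Requested component of w3: 90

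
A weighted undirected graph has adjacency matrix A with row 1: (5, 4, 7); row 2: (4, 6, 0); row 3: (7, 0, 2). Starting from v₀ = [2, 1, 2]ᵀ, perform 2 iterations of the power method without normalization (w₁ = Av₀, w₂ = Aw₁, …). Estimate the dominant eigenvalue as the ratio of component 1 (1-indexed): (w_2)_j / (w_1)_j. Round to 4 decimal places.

11.5000

w1 = Av₀ = (5·2 + 4·1 + 7·2; 4·2 + 6·1 + 0·2; 7·2 + 0·1 + 2·2) = (28, 14, 18)
w2 = Aw1 = (5·28 + 4·14 + 7·18; 4·28 + 6·14 + 0·18; 7·28 + 0·14 + 2·18) = (322, 196, 232)
Ratio at component: 322 / 28 = 11.5000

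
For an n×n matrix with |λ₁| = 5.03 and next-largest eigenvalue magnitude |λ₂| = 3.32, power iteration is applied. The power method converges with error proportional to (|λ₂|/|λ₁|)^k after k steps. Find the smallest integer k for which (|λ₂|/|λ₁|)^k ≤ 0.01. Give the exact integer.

12

|λ₂/λ₁| = 3.32/5.03 = 0.66004
Need k ≥ ln(0.01) / ln(0.66004) = -4.6052 / -0.4155 ≈ 11.085
Smallest integer k satisfying the bound: 12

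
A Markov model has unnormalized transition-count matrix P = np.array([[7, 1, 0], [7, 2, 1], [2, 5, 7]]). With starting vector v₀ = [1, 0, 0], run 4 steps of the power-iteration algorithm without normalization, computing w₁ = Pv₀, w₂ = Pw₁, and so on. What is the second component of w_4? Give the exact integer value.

w1 = Pv₀ = (7·1 + 1·0 + 0·0; 7·1 + 2·0 + 1·0; 2·1 + 5·0 + 7·0) = (7, 7, 2)
w2 = Pw1 = (7·7 + 1·7 + 0·2; 7·7 + 2·7 + 1·2; 2·7 + 5·7 + 7·2) = (56, 65, 63)
w3 = Pw2 = (457, 585, 878)
w4 = Pw3 = (3784, 5247, 9985)
The requested component of w4 is 5247.

5247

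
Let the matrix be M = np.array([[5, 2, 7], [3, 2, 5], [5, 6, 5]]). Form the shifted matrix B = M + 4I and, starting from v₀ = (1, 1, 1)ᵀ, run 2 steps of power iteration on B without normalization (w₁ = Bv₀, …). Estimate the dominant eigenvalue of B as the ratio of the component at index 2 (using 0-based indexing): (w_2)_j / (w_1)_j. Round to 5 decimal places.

μ ≈ 17.70000

B = M + 4I has rows (9, 2, 7); (3, 6, 5); (5, 6, 9)
w1 = Bv₀ = (9·1 + 2·1 + 7·1; 3·1 + 6·1 + 5·1; 5·1 + 6·1 + 9·1) = (18, 14, 20)
w2 = Bw1 = (9·18 + 2·14 + 7·20; 3·18 + 6·14 + 5·20; 5·18 + 6·14 + 9·20) = (330, 238, 354)
Ratio: 354/20 = 17.70000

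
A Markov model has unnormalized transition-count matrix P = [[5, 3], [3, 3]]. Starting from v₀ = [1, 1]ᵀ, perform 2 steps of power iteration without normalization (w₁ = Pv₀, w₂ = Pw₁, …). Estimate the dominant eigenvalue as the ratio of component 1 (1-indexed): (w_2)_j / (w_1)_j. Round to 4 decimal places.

7.2500

w1 = Pv₀ = (8, 6)
w2 = Pw1 = (58, 42)
Ratio at component: 58 / 8 = 7.2500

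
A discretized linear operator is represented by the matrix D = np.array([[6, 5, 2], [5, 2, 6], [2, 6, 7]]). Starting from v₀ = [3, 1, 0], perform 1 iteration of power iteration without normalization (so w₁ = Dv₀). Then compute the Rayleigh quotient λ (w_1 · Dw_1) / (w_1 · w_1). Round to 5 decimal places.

λ ≈ 12.70478

w1 = Dv₀ = (23, 17, 12)
Dw1 = (247, 221, 232)
w1·Dw1 = 23·247 + 17·221 + 12·232 = 12222; w1·w1 = 23·23 + 17·17 + 12·12 = 962
λ ≈ 12222/962 = 12.70478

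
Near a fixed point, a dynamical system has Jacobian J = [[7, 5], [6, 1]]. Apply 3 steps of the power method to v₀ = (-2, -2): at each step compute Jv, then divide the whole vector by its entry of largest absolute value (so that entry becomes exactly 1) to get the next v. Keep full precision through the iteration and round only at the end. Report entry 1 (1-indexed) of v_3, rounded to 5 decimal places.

1.00000

Jv0 = (-24.000000, -14.000000); divide by -24.000000 → v1 = (1.000000, 0.583333)
Jv1 = (9.916667, 6.583333); divide by 9.916667 → v2 = (1.000000, 0.663866)
Jv2 = (10.319328, 6.663866); divide by 10.319328 → v3 = (1.000000, 0.645765)
Requested entry of v3: -2456/-2456 = 1.00000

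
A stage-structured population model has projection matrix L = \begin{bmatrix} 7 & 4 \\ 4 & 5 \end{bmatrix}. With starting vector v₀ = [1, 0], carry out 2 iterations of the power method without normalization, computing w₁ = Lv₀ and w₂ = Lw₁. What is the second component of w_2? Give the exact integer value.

48

w1 = Lv₀ = (7, 4)
w2 = Lw1 = (65, 48)
The requested component of w2 is 48.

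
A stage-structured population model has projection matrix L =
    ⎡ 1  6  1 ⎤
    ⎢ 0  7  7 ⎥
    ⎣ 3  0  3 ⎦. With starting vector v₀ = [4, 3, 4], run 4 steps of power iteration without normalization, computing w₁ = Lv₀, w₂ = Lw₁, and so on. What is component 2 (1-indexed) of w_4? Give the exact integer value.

w1 = Lv₀ = (26, 49, 24)
w2 = Lw1 = (344, 511, 150)
w3 = Lw2 = (3560, 4627, 1482)
w4 = Lw3 = (32804, 42763, 15126)
The requested component of w4 is 42763.

42763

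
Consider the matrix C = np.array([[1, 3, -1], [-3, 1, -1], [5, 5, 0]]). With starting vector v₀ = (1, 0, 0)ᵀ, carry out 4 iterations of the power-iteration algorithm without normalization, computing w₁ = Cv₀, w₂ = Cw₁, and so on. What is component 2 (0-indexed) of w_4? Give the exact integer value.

w1 = Cv₀ = (1·1 + 3·0 + (-1)·0; (-3)·1 + 1·0 + (-1)·0; 5·1 + 5·0 + 0·0) = (1, -3, 5)
w2 = Cw1 = (1·1 + 3·(-3) + (-1)·5; (-3)·1 + 1·(-3) + (-1)·5; 5·1 + 5·(-3) + 0·5) = (-13, -11, -10)
w3 = Cw2 = (-36, 38, -120)
w4 = Cw3 = (198, 266, 10)
The requested component of w4 is 10.

10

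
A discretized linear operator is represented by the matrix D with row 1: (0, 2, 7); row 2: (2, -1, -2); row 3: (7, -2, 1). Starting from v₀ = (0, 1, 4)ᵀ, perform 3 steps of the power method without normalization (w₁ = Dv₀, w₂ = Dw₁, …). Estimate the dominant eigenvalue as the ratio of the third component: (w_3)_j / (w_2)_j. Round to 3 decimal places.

w1 = Dv₀ = (0·0 + 2·1 + 7·4; 2·0 + (-1)·1 + (-2)·4; 7·0 + (-2)·1 + 1·4) = (30, -9, 2)
w2 = Dw1 = (0·30 + 2·(-9) + 7·2; 2·30 + (-1)·(-9) + (-2)·2; 7·30 + (-2)·(-9) + 1·2) = (-4, 65, 230)
w3 = Dw2 = (1740, -533, 72)
Ratio at component: 72 / 230 = 0.313

λ ≈ 0.313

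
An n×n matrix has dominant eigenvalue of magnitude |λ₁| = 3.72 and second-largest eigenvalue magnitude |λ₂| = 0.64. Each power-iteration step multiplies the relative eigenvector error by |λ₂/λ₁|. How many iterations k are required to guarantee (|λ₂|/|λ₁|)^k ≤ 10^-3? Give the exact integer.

|λ₂/λ₁| = 0.64/3.72 = 0.17204
Need k ≥ ln(10^-3) / ln(0.17204) = -6.9078 / -1.7600 ≈ 3.925
Smallest integer k satisfying the bound: 4

4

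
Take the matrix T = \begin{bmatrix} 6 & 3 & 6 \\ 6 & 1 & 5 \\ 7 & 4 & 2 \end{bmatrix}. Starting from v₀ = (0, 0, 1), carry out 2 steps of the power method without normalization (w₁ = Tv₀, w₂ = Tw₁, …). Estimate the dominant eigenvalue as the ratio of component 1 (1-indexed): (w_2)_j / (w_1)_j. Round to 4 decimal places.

10.5000

w1 = Tv₀ = (6·0 + 3·0 + 6·1; 6·0 + 1·0 + 5·1; 7·0 + 4·0 + 2·1) = (6, 5, 2)
w2 = Tw1 = (6·6 + 3·5 + 6·2; 6·6 + 1·5 + 5·2; 7·6 + 4·5 + 2·2) = (63, 51, 66)
Ratio at component: 63 / 6 = 10.5000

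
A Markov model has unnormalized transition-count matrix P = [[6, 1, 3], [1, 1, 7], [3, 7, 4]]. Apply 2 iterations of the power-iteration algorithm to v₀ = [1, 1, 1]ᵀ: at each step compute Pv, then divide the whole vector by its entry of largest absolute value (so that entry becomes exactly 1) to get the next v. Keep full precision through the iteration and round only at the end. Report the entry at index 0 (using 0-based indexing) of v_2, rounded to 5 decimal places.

0.74497

Pv0 = (10.000000, 9.000000, 14.000000); divide by 14.000000 → v1 = (0.714286, 0.642857, 1.000000)
Pv1 = (7.928571, 8.357143, 10.642857); divide by 10.642857 → v2 = (0.744966, 0.785235, 1.000000)
Requested entry of v2: 111/149 = 0.74497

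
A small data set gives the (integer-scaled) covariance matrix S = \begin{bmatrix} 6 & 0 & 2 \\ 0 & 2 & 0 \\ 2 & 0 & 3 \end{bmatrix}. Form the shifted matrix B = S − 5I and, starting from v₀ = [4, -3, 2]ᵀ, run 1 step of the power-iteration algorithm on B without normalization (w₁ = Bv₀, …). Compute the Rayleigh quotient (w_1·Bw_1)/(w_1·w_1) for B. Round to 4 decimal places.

-0.5155

B = S − 5I has rows (1, 0, 2); (0, -3, 0); (2, 0, -2)
w1 = Bv₀ = (1·4 + 0·(-3) + 2·2; 0·4 + (-3)·(-3) + 0·2; 2·4 + 0·(-3) + (-2)·2) = (8, 9, 4)
Bw1 = (16, -27, 8)
w1·Bw1 = -83; w1·w1 = 161; μ ≈ -83/161 = -0.5155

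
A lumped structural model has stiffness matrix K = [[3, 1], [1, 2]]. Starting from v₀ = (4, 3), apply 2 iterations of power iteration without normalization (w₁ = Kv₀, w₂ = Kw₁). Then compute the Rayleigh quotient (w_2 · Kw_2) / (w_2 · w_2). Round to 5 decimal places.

3.61765

w1 = Kv₀ = (3·4 + 1·3; 1·4 + 2·3) = (15, 10)
w2 = Kw1 = (3·15 + 1·10; 1·15 + 2·10) = (55, 35)
Kw2 = (200, 125)
w2·Kw2 = 55·200 + 35·125 = 15375; w2·w2 = 55·55 + 35·35 = 4250
λ ≈ 15375/4250 = 3.61765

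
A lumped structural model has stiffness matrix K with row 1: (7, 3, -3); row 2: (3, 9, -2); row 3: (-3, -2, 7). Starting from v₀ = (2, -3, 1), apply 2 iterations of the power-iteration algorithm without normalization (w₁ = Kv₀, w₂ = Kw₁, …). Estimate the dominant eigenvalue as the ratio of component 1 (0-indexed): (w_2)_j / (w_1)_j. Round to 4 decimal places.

9.3478

w1 = Kv₀ = (7·2 + 3·(-3) + (-3)·1; 3·2 + 9·(-3) + (-2)·1; (-3)·2 + (-2)·(-3) + 7·1) = (2, -23, 7)
w2 = Kw1 = (7·2 + 3·(-23) + (-3)·7; 3·2 + 9·(-23) + (-2)·7; (-3)·2 + (-2)·(-23) + 7·7) = (-76, -215, 89)
Ratio at component: -215 / -23 = 9.3478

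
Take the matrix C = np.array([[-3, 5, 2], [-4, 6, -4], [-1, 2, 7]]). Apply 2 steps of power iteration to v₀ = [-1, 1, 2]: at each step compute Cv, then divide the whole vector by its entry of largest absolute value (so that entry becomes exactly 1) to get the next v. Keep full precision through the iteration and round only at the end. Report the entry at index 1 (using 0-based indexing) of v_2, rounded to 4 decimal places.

Cv0 = (12.00000, 2.00000, 17.00000); divide by 17.00000 → v1 = (0.70588, 0.11765, 1.00000)
Cv1 = (0.47059, -6.11765, 6.52941); divide by 6.52941 → v2 = (0.07207, -0.93694, 1.00000)
Requested entry of v2: -104/111 = -0.9369

-0.9369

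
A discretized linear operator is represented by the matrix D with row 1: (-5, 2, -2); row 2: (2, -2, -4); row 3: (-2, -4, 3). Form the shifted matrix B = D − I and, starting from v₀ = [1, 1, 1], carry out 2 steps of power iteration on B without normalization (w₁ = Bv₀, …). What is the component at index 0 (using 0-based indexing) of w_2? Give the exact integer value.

B = D − I has rows (-6, 2, -2); (2, -3, -4); (-2, -4, 2)
w1 = Bv₀ = ((-6)·1 + 2·1 + (-2)·1; 2·1 + (-3)·1 + (-4)·1; (-2)·1 + (-4)·1 + 2·1) = (-6, -5, -4)
w2 = Bw1 = ((-6)·(-6) + 2·(-5) + (-2)·(-4); 2·(-6) + (-3)·(-5) + (-4)·(-4); (-2)·(-6) + (-4)·(-5) + 2·(-4)) = (34, 19, 24)
Requested component of w2: 34

34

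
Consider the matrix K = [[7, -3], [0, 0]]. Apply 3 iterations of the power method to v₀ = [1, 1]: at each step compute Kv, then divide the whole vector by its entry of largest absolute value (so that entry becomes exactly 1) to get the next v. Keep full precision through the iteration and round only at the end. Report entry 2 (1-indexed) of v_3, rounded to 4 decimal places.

0.0000

Kv0 = (4.00000, 0.00000); divide by 4.00000 → v1 = (1.00000, 0.00000)
Kv1 = (7.00000, 0.00000); divide by 7.00000 → v2 = (1.00000, 0.00000)
Kv2 = (7.00000, 0.00000); divide by 7.00000 → v3 = (1.00000, 0.00000)
Requested entry of v3: 0/196 = 0.0000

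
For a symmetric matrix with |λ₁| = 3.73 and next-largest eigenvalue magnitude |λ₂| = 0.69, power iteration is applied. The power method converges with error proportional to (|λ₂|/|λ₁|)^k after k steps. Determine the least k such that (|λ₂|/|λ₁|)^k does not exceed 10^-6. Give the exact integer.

|λ₂/λ₁| = 0.69/3.73 = 0.18499
Need k ≥ ln(10^-6) / ln(0.18499) = -13.8155 / -1.6875 ≈ 8.187
Smallest integer k satisfying the bound: 9

9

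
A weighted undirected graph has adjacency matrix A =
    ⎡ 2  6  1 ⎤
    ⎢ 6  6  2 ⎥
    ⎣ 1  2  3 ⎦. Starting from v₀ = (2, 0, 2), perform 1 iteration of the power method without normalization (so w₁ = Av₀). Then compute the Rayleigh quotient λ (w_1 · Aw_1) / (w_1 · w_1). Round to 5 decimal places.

10.00000

w1 = Av₀ = (6, 16, 8)
Aw1 = (116, 148, 62)
w1·Aw1 = 6·116 + 16·148 + 8·62 = 3560; w1·w1 = 6·6 + 16·16 + 8·8 = 356
λ ≈ 3560/356 = 10.00000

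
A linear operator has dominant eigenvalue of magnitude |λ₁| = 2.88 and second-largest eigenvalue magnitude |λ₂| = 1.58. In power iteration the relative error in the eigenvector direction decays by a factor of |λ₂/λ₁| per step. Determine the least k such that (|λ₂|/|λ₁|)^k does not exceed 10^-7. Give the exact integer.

|λ₂/λ₁| = 1.58/2.88 = 0.54861
Need k ≥ ln(10^-7) / ln(0.54861) = -16.1181 / -0.6004 ≈ 26.847
Smallest integer k satisfying the bound: 27

27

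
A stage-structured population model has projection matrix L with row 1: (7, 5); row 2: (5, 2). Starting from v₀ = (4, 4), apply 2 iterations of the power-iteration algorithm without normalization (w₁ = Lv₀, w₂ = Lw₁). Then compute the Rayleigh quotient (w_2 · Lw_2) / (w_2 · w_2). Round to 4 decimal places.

w1 = Lv₀ = (48, 28)
w2 = Lw1 = (476, 296)
Lw2 = (4812, 2972)
w2·Lw2 = 476·4812 + 296·2972 = 3170224; w2·w2 = 476·476 + 296·296 = 314192
λ ≈ 3170224/314192 = 10.0901

10.0901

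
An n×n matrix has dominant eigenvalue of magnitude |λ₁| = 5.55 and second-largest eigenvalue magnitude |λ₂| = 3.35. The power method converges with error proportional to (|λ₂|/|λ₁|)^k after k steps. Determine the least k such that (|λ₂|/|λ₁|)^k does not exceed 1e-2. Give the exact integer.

|λ₂/λ₁| = 3.35/5.55 = 0.60360
Need k ≥ ln(1e-2) / ln(0.60360) = -4.6052 / -0.5048 ≈ 9.122
Smallest integer k satisfying the bound: 10

10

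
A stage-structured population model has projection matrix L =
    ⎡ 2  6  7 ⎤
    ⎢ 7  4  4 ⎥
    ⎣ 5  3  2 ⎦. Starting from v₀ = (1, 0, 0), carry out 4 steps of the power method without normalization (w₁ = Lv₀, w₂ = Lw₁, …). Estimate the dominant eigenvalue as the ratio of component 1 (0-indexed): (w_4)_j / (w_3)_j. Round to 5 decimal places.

λ ≈ 12.62002

w1 = Lv₀ = (2·1 + 6·0 + 7·0; 7·1 + 4·0 + 4·0; 5·1 + 3·0 + 2·0) = (2, 7, 5)
w2 = Lw1 = (2·2 + 6·7 + 7·5; 7·2 + 4·7 + 4·5; 5·2 + 3·7 + 2·5) = (81, 62, 41)
w3 = Lw2 = (821, 979, 673)
w4 = Lw3 = (12227, 12355, 8388)
Ratio at component: 12355 / 979 = 12.62002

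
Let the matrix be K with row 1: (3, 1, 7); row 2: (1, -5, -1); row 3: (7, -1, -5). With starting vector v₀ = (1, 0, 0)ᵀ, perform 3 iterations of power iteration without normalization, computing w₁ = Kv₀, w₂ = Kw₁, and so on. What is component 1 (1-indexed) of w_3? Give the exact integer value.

63

w1 = Kv₀ = (3·1 + 1·0 + 7·0; 1·1 + (-5)·0 + (-1)·0; 7·1 + (-1)·0 + (-5)·0) = (3, 1, 7)
w2 = Kw1 = (3·3 + 1·1 + 7·7; 1·3 + (-5)·1 + (-1)·7; 7·3 + (-1)·1 + (-5)·7) = (59, -9, -15)
w3 = Kw2 = (63, 119, 497)
The requested component of w3 is 63.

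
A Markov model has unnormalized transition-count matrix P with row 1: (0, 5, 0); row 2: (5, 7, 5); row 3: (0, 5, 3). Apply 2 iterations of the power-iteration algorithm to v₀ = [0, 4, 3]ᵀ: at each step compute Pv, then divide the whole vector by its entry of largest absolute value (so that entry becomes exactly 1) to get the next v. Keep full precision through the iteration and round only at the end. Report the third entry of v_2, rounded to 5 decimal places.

0.55311

Pv0 = (20.000000, 43.000000, 29.000000); divide by 43.000000 → v1 = (0.465116, 1.000000, 0.674419)
Pv1 = (5.000000, 12.697674, 7.023256); divide by 12.697674 → v2 = (0.393773, 1.000000, 0.553114)
Requested entry of v2: 302/546 = 0.55311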